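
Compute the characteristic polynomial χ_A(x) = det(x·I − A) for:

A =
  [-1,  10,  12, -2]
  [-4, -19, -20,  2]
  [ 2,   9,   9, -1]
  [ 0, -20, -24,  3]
x^4 + 8*x^3 + 18*x^2 + 16*x + 5

Expanding det(x·I − A) (e.g. by cofactor expansion or by noting that A is similar to its Jordan form J, which has the same characteristic polynomial as A) gives
  χ_A(x) = x^4 + 8*x^3 + 18*x^2 + 16*x + 5
which factors as (x + 1)^3*(x + 5). The eigenvalues (with algebraic multiplicities) are λ = -5 with multiplicity 1, λ = -1 with multiplicity 3.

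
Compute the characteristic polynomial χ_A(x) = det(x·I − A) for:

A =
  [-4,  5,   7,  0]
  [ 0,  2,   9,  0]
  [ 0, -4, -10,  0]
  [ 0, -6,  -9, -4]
x^4 + 16*x^3 + 96*x^2 + 256*x + 256

Expanding det(x·I − A) (e.g. by cofactor expansion or by noting that A is similar to its Jordan form J, which has the same characteristic polynomial as A) gives
  χ_A(x) = x^4 + 16*x^3 + 96*x^2 + 256*x + 256
which factors as (x + 4)^4. The eigenvalues (with algebraic multiplicities) are λ = -4 with multiplicity 4.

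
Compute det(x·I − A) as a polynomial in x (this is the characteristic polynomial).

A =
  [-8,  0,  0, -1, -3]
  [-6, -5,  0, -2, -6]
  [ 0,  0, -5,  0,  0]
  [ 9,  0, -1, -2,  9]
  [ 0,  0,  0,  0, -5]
x^5 + 25*x^4 + 250*x^3 + 1250*x^2 + 3125*x + 3125

Expanding det(x·I − A) (e.g. by cofactor expansion or by noting that A is similar to its Jordan form J, which has the same characteristic polynomial as A) gives
  χ_A(x) = x^5 + 25*x^4 + 250*x^3 + 1250*x^2 + 3125*x + 3125
which factors as (x + 5)^5. The eigenvalues (with algebraic multiplicities) are λ = -5 with multiplicity 5.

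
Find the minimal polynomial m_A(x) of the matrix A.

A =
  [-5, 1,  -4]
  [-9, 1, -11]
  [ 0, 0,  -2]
x^3 + 6*x^2 + 12*x + 8

The characteristic polynomial is χ_A(x) = (x + 2)^3, so the eigenvalues are known. The minimal polynomial is
  m_A(x) = Π_λ (x − λ)^{k_λ}
where k_λ is the size of the *largest* Jordan block for λ (equivalently, the smallest k with (A − λI)^k v = 0 for every generalised eigenvector v of λ).

  λ = -2: largest Jordan block has size 3, contributing (x + 2)^3

So m_A(x) = (x + 2)^3 = x^3 + 6*x^2 + 12*x + 8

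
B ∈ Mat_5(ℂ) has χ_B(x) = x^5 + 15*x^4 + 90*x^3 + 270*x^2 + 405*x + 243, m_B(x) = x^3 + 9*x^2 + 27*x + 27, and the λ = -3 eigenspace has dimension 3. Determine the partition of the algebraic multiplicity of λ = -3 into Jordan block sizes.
Block sizes for λ = -3: [3, 1, 1]

Step 1 — from the characteristic polynomial, algebraic multiplicity of λ = -3 is 5. From dim ker(B − (-3)·I) = 3, there are exactly 3 Jordan blocks for λ = -3.
Step 2 — from the minimal polynomial, the factor (x + 3)^3 tells us the largest block for λ = -3 has size 3.
Step 3 — with total size 5, 3 blocks, and largest block 3, the block sizes (in nonincreasing order) are [3, 1, 1].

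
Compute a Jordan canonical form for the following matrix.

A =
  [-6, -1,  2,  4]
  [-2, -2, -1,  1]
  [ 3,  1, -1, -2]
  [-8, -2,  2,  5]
J_3(-1) ⊕ J_1(-1)

The characteristic polynomial is
  det(x·I − A) = x^4 + 4*x^3 + 6*x^2 + 4*x + 1 = (x + 1)^4

Eigenvalues and multiplicities (the geometric multiplicity of λ is n − rank(A − λI), which equals the number of Jordan blocks for λ):
  λ = -1: algebraic multiplicity = 4, geometric multiplicity = 2

Determining the block sizes for each eigenvalue:
  λ = -1: with am = 4 and gm = 2, the partition is not yet determined (e.g. several partitions of 4 into 2 parts exist). Let N = A − (-1)·I. Computing rank(N^1) = 2, rank(N^2) = 1, rank(N^3) = 0; the number of blocks of size ≥ j is rank(N^{j−1}) − rank(N^j), giving [2, 1, 1]. So we have 1 block(s) of size 3, 1 block(s) of size 1 → block sizes [3, 1]

Assembling the blocks gives a Jordan form
J =
  [-1,  1,  0,  0]
  [ 0, -1,  1,  0]
  [ 0,  0, -1,  0]
  [ 0,  0,  0, -1]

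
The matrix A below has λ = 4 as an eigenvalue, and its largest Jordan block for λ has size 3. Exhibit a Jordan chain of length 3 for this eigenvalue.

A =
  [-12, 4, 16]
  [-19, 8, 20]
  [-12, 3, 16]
A Jordan chain for λ = 4 of length 3:
v_1 = (-12, -12, -9)ᵀ
v_2 = (-16, -19, -12)ᵀ
v_3 = (1, 0, 0)ᵀ

Let N = A − (4)·I. We want v_3 with N^3 v_3 = 0 but N^2 v_3 ≠ 0; then v_{j-1} := N · v_j for j = 3, …, 2.

Pick v_3 = (1, 0, 0)ᵀ.
Then v_2 = N · v_3 = (-16, -19, -12)ᵀ.
Then v_1 = N · v_2 = (-12, -12, -9)ᵀ.

Sanity check: (A − (4)·I) v_1 = (0, 0, 0)ᵀ = 0. ✓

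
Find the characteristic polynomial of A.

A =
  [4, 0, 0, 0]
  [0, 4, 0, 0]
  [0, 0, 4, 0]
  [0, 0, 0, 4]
x^4 - 16*x^3 + 96*x^2 - 256*x + 256

Expanding det(x·I − A) (e.g. by cofactor expansion or by noting that A is similar to its Jordan form J, which has the same characteristic polynomial as A) gives
  χ_A(x) = x^4 - 16*x^3 + 96*x^2 - 256*x + 256
which factors as (x - 4)^4. The eigenvalues (with algebraic multiplicities) are λ = 4 with multiplicity 4.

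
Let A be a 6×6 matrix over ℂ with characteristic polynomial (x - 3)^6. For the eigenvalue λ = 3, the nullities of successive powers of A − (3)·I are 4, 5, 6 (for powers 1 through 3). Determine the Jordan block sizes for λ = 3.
Block sizes for λ = 3: [3, 1, 1, 1]

From the dimensions of kernels of powers, the number of Jordan blocks of size at least j is d_j − d_{j−1} where d_j = dim ker(N^j) (with d_0 = 0). Computing the differences gives [4, 1, 1].
The number of blocks of size exactly k is (#blocks of size ≥ k) − (#blocks of size ≥ k + 1), so the partition is: 3 block(s) of size 1, 1 block(s) of size 3.
In nonincreasing order the block sizes are [3, 1, 1, 1].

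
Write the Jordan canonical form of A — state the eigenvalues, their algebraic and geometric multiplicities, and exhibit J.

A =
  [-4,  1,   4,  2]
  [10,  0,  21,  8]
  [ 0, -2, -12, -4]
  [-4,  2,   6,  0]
J_3(-4) ⊕ J_1(-4)

The characteristic polynomial is
  det(x·I − A) = x^4 + 16*x^3 + 96*x^2 + 256*x + 256 = (x + 4)^4

Eigenvalues and multiplicities (the geometric multiplicity of λ is n − rank(A − λI), which equals the number of Jordan blocks for λ):
  λ = -4: algebraic multiplicity = 4, geometric multiplicity = 2

Determining the block sizes for each eigenvalue:
  λ = -4: with am = 4 and gm = 2, the partition is not yet determined (e.g. several partitions of 4 into 2 parts exist). Let N = A − (-4)·I. Computing rank(N^1) = 2, rank(N^2) = 1, rank(N^3) = 0; the number of blocks of size ≥ j is rank(N^{j−1}) − rank(N^j), giving [2, 1, 1]. So we have 1 block(s) of size 3, 1 block(s) of size 1 → block sizes [3, 1]

Assembling the blocks gives a Jordan form
J =
  [-4,  1,  0,  0]
  [ 0, -4,  1,  0]
  [ 0,  0, -4,  0]
  [ 0,  0,  0, -4]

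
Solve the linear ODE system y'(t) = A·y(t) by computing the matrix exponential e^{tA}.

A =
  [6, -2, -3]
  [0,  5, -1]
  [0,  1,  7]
e^{tA} =
  [exp(6*t), -t^2*exp(6*t)/2 - 2*t*exp(6*t), -t^2*exp(6*t)/2 - 3*t*exp(6*t)]
  [0, -t*exp(6*t) + exp(6*t), -t*exp(6*t)]
  [0, t*exp(6*t), t*exp(6*t) + exp(6*t)]

Strategy: write A = P · J · P⁻¹ where J is a Jordan canonical form, so e^{tA} = P · e^{tJ} · P⁻¹, and e^{tJ} can be computed block-by-block.

A has Jordan form
J =
  [6, 1, 0]
  [0, 6, 1]
  [0, 0, 6]
(up to reordering of blocks).

Per-block formulas:
  For a 3×3 Jordan block J_3(6): exp(t · J_3(6)) = e^(6t)·(I + t·N + (t^2/2)·N^2), where N is the 3×3 nilpotent shift.

After assembling e^{tJ} and conjugating by P, we get:

e^{tA} =
  [exp(6*t), -t^2*exp(6*t)/2 - 2*t*exp(6*t), -t^2*exp(6*t)/2 - 3*t*exp(6*t)]
  [0, -t*exp(6*t) + exp(6*t), -t*exp(6*t)]
  [0, t*exp(6*t), t*exp(6*t) + exp(6*t)]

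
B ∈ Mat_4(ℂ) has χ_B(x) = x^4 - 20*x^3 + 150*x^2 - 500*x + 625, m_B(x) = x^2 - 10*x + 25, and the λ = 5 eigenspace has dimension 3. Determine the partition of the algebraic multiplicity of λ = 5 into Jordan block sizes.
Block sizes for λ = 5: [2, 1, 1]

Step 1 — from the characteristic polynomial, algebraic multiplicity of λ = 5 is 4. From dim ker(B − (5)·I) = 3, there are exactly 3 Jordan blocks for λ = 5.
Step 2 — from the minimal polynomial, the factor (x − 5)^2 tells us the largest block for λ = 5 has size 2.
Step 3 — with total size 4, 3 blocks, and largest block 2, the block sizes (in nonincreasing order) are [2, 1, 1].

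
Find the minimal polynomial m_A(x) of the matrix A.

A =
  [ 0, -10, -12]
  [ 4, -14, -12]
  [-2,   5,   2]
x^2 + 8*x + 16

The characteristic polynomial is χ_A(x) = (x + 4)^3, so the eigenvalues are known. The minimal polynomial is
  m_A(x) = Π_λ (x − λ)^{k_λ}
where k_λ is the size of the *largest* Jordan block for λ (equivalently, the smallest k with (A − λI)^k v = 0 for every generalised eigenvector v of λ).

  λ = -4: largest Jordan block has size 2, contributing (x + 4)^2

So m_A(x) = (x + 4)^2 = x^2 + 8*x + 16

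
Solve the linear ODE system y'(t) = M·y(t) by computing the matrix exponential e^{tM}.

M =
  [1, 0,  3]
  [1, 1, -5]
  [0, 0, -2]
e^{tM} =
  [exp(t), 0, exp(t) - exp(-2*t)]
  [t*exp(t), exp(t), t*exp(t) - 2*exp(t) + 2*exp(-2*t)]
  [0, 0, exp(-2*t)]

Strategy: write M = P · J · P⁻¹ where J is a Jordan canonical form, so e^{tM} = P · e^{tJ} · P⁻¹, and e^{tJ} can be computed block-by-block.

M has Jordan form
J =
  [-2, 0, 0]
  [ 0, 1, 1]
  [ 0, 0, 1]
(up to reordering of blocks).

Per-block formulas:
  For a 1×1 block at λ = -2: exp(t · [-2]) = [e^(-2t)].
  For a 2×2 Jordan block J_2(1): exp(t · J_2(1)) = e^(1t)·(I + t·N), where N is the 2×2 nilpotent shift.

After assembling e^{tJ} and conjugating by P, we get:

e^{tM} =
  [exp(t), 0, exp(t) - exp(-2*t)]
  [t*exp(t), exp(t), t*exp(t) - 2*exp(t) + 2*exp(-2*t)]
  [0, 0, exp(-2*t)]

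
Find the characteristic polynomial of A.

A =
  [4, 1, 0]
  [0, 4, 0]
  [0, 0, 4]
x^3 - 12*x^2 + 48*x - 64

Expanding det(x·I − A) (e.g. by cofactor expansion or by noting that A is similar to its Jordan form J, which has the same characteristic polynomial as A) gives
  χ_A(x) = x^3 - 12*x^2 + 48*x - 64
which factors as (x - 4)^3. The eigenvalues (with algebraic multiplicities) are λ = 4 with multiplicity 3.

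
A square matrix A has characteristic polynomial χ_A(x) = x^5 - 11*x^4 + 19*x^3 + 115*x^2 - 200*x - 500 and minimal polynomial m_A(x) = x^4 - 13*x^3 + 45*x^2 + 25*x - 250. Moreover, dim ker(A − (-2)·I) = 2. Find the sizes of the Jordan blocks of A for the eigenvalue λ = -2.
Block sizes for λ = -2: [1, 1]

Step 1 — from the characteristic polynomial, algebraic multiplicity of λ = -2 is 2. From dim ker(A − (-2)·I) = 2, there are exactly 2 Jordan blocks for λ = -2.
Step 2 — from the minimal polynomial, the factor (x + 2) tells us the largest block for λ = -2 has size 1.
Step 3 — with total size 2, 2 blocks, and largest block 1, the block sizes (in nonincreasing order) are [1, 1].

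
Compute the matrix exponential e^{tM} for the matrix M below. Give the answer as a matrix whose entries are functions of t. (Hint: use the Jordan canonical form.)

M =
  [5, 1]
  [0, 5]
e^{tM} =
  [exp(5*t), t*exp(5*t)]
  [0, exp(5*t)]

Strategy: write M = P · J · P⁻¹ where J is a Jordan canonical form, so e^{tM} = P · e^{tJ} · P⁻¹, and e^{tJ} can be computed block-by-block.

M has Jordan form
J =
  [5, 1]
  [0, 5]
(up to reordering of blocks).

Per-block formulas:
  For a 2×2 Jordan block J_2(5): exp(t · J_2(5)) = e^(5t)·(I + t·N), where N is the 2×2 nilpotent shift.

After assembling e^{tJ} and conjugating by P, we get:

e^{tM} =
  [exp(5*t), t*exp(5*t)]
  [0, exp(5*t)]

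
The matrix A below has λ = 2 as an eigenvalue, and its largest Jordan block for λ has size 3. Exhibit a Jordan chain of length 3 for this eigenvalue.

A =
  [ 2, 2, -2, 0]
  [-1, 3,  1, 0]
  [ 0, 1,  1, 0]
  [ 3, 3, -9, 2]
A Jordan chain for λ = 2 of length 3:
v_1 = (-2, -1, -1, -3)ᵀ
v_2 = (0, -1, 0, 3)ᵀ
v_3 = (1, 0, 0, 0)ᵀ

Let N = A − (2)·I. We want v_3 with N^3 v_3 = 0 but N^2 v_3 ≠ 0; then v_{j-1} := N · v_j for j = 3, …, 2.

Pick v_3 = (1, 0, 0, 0)ᵀ.
Then v_2 = N · v_3 = (0, -1, 0, 3)ᵀ.
Then v_1 = N · v_2 = (-2, -1, -1, -3)ᵀ.

Sanity check: (A − (2)·I) v_1 = (0, 0, 0, 0)ᵀ = 0. ✓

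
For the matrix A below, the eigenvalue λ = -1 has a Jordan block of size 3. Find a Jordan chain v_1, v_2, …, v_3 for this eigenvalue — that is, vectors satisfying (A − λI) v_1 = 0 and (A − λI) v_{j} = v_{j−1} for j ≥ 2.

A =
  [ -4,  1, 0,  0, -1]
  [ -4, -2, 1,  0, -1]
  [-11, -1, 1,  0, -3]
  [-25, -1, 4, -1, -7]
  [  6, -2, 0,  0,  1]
A Jordan chain for λ = -1 of length 3:
v_1 = (-1, -1, -3, -7, 2)ᵀ
v_2 = (-3, -4, -11, -25, 6)ᵀ
v_3 = (1, 0, 0, 0, 0)ᵀ

Let N = A − (-1)·I. We want v_3 with N^3 v_3 = 0 but N^2 v_3 ≠ 0; then v_{j-1} := N · v_j for j = 3, …, 2.

Pick v_3 = (1, 0, 0, 0, 0)ᵀ.
Then v_2 = N · v_3 = (-3, -4, -11, -25, 6)ᵀ.
Then v_1 = N · v_2 = (-1, -1, -3, -7, 2)ᵀ.

Sanity check: (A − (-1)·I) v_1 = (0, 0, 0, 0, 0)ᵀ = 0. ✓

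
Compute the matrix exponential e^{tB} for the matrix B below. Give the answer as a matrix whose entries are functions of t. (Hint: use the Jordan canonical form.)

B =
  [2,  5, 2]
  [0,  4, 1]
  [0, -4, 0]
e^{tB} =
  [exp(2*t), t^2*exp(2*t) + 5*t*exp(2*t), t^2*exp(2*t)/2 + 2*t*exp(2*t)]
  [0, 2*t*exp(2*t) + exp(2*t), t*exp(2*t)]
  [0, -4*t*exp(2*t), -2*t*exp(2*t) + exp(2*t)]

Strategy: write B = P · J · P⁻¹ where J is a Jordan canonical form, so e^{tB} = P · e^{tJ} · P⁻¹, and e^{tJ} can be computed block-by-block.

B has Jordan form
J =
  [2, 1, 0]
  [0, 2, 1]
  [0, 0, 2]
(up to reordering of blocks).

Per-block formulas:
  For a 3×3 Jordan block J_3(2): exp(t · J_3(2)) = e^(2t)·(I + t·N + (t^2/2)·N^2), where N is the 3×3 nilpotent shift.

After assembling e^{tJ} and conjugating by P, we get:

e^{tB} =
  [exp(2*t), t^2*exp(2*t) + 5*t*exp(2*t), t^2*exp(2*t)/2 + 2*t*exp(2*t)]
  [0, 2*t*exp(2*t) + exp(2*t), t*exp(2*t)]
  [0, -4*t*exp(2*t), -2*t*exp(2*t) + exp(2*t)]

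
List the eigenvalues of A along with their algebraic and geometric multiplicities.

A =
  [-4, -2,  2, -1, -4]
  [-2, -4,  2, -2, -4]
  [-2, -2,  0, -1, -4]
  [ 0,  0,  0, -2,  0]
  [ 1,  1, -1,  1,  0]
λ = -2: alg = 5, geom = 3

Step 1 — factor the characteristic polynomial to read off the algebraic multiplicities:
  χ_A(x) = (x + 2)^5

Step 2 — compute geometric multiplicities via the rank-nullity identity g(λ) = n − rank(A − λI):
  rank(A − (-2)·I) = 2, so dim ker(A − (-2)·I) = n − 2 = 3

Summary:
  λ = -2: algebraic multiplicity = 5, geometric multiplicity = 3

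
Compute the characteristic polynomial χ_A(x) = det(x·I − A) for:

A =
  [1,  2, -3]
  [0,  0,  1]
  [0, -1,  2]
x^3 - 3*x^2 + 3*x - 1

Expanding det(x·I − A) (e.g. by cofactor expansion or by noting that A is similar to its Jordan form J, which has the same characteristic polynomial as A) gives
  χ_A(x) = x^3 - 3*x^2 + 3*x - 1
which factors as (x - 1)^3. The eigenvalues (with algebraic multiplicities) are λ = 1 with multiplicity 3.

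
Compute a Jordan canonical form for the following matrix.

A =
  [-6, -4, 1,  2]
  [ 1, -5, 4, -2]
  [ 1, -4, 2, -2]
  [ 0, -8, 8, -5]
J_1(-5) ⊕ J_3(-3)

The characteristic polynomial is
  det(x·I − A) = x^4 + 14*x^3 + 72*x^2 + 162*x + 135 = (x + 3)^3*(x + 5)

Eigenvalues and multiplicities (the geometric multiplicity of λ is n − rank(A − λI), which equals the number of Jordan blocks for λ):
  λ = -5: algebraic multiplicity = 1, geometric multiplicity = 1
  λ = -3: algebraic multiplicity = 3, geometric multiplicity = 1

Determining the block sizes for each eigenvalue:
  λ = -5: one block (gm = 1), so the single block has size am = 1 → block sizes [1]
  λ = -3: one block (gm = 1), so the single block has size am = 3 → block sizes [3]

Assembling the blocks gives a Jordan form
J =
  [-5,  0,  0,  0]
  [ 0, -3,  1,  0]
  [ 0,  0, -3,  1]
  [ 0,  0,  0, -3]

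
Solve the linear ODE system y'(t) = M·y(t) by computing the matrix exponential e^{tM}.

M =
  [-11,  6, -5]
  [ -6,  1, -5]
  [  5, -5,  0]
e^{tM} =
  [-t*exp(-5*t) - 1 + 2*exp(-5*t), t*exp(-5*t) + 1 - exp(-5*t), -1 + exp(-5*t)]
  [-t*exp(-5*t) - 1 + exp(-5*t), t*exp(-5*t) + 1, -1 + exp(-5*t)]
  [1 - exp(-5*t), -1 + exp(-5*t), 1]

Strategy: write M = P · J · P⁻¹ where J is a Jordan canonical form, so e^{tM} = P · e^{tJ} · P⁻¹, and e^{tJ} can be computed block-by-block.

M has Jordan form
J =
  [-5,  1, 0]
  [ 0, -5, 0]
  [ 0,  0, 0]
(up to reordering of blocks).

Per-block formulas:
  For a 2×2 Jordan block J_2(-5): exp(t · J_2(-5)) = e^(-5t)·(I + t·N), where N is the 2×2 nilpotent shift.
  For a 1×1 block at λ = 0: exp(t · [0]) = [e^(0t)].

After assembling e^{tJ} and conjugating by P, we get:

e^{tM} =
  [-t*exp(-5*t) - 1 + 2*exp(-5*t), t*exp(-5*t) + 1 - exp(-5*t), -1 + exp(-5*t)]
  [-t*exp(-5*t) - 1 + exp(-5*t), t*exp(-5*t) + 1, -1 + exp(-5*t)]
  [1 - exp(-5*t), -1 + exp(-5*t), 1]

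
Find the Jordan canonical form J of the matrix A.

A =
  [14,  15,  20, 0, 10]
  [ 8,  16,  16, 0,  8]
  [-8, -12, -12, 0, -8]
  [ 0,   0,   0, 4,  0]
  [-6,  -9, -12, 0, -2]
J_2(4) ⊕ J_1(4) ⊕ J_1(4) ⊕ J_1(4)

The characteristic polynomial is
  det(x·I − A) = x^5 - 20*x^4 + 160*x^3 - 640*x^2 + 1280*x - 1024 = (x - 4)^5

Eigenvalues and multiplicities (the geometric multiplicity of λ is n − rank(A − λI), which equals the number of Jordan blocks for λ):
  λ = 4: algebraic multiplicity = 5, geometric multiplicity = 4

Determining the block sizes for each eigenvalue:
  λ = 4: 4 blocks summing to 5 forces exactly one block of size 2 and the rest size 1 → block sizes [2, 1, 1, 1]

Assembling the blocks gives a Jordan form
J =
  [4, 1, 0, 0, 0]
  [0, 4, 0, 0, 0]
  [0, 0, 4, 0, 0]
  [0, 0, 0, 4, 0]
  [0, 0, 0, 0, 4]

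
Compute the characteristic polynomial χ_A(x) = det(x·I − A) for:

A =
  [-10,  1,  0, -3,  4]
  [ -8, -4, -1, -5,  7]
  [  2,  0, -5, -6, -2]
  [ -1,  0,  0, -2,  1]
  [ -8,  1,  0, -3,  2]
x^5 + 19*x^4 + 139*x^3 + 485*x^2 + 800*x + 500

Expanding det(x·I − A) (e.g. by cofactor expansion or by noting that A is similar to its Jordan form J, which has the same characteristic polynomial as A) gives
  χ_A(x) = x^5 + 19*x^4 + 139*x^3 + 485*x^2 + 800*x + 500
which factors as (x + 2)^2*(x + 5)^3. The eigenvalues (with algebraic multiplicities) are λ = -5 with multiplicity 3, λ = -2 with multiplicity 2.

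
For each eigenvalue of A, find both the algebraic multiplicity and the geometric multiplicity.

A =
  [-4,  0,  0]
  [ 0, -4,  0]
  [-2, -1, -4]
λ = -4: alg = 3, geom = 2

Step 1 — factor the characteristic polynomial to read off the algebraic multiplicities:
  χ_A(x) = (x + 4)^3

Step 2 — compute geometric multiplicities via the rank-nullity identity g(λ) = n − rank(A − λI):
  rank(A − (-4)·I) = 1, so dim ker(A − (-4)·I) = n − 1 = 2

Summary:
  λ = -4: algebraic multiplicity = 3, geometric multiplicity = 2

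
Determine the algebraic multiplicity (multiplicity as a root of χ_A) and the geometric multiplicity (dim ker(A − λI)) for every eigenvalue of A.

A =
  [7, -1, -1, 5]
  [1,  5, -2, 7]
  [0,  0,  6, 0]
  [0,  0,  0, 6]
λ = 6: alg = 4, geom = 2

Step 1 — factor the characteristic polynomial to read off the algebraic multiplicities:
  χ_A(x) = (x - 6)^4

Step 2 — compute geometric multiplicities via the rank-nullity identity g(λ) = n − rank(A − λI):
  rank(A − (6)·I) = 2, so dim ker(A − (6)·I) = n − 2 = 2

Summary:
  λ = 6: algebraic multiplicity = 4, geometric multiplicity = 2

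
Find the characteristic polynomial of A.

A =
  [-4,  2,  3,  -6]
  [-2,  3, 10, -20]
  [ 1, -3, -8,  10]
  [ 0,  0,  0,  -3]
x^4 + 12*x^3 + 54*x^2 + 108*x + 81

Expanding det(x·I − A) (e.g. by cofactor expansion or by noting that A is similar to its Jordan form J, which has the same characteristic polynomial as A) gives
  χ_A(x) = x^4 + 12*x^3 + 54*x^2 + 108*x + 81
which factors as (x + 3)^4. The eigenvalues (with algebraic multiplicities) are λ = -3 with multiplicity 4.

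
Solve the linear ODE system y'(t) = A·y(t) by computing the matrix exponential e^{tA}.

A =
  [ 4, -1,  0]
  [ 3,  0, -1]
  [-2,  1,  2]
e^{tA} =
  [t^2*exp(2*t)/2 + 2*t*exp(2*t) + exp(2*t), -t*exp(2*t), t^2*exp(2*t)/2]
  [t^2*exp(2*t) + 3*t*exp(2*t), -2*t*exp(2*t) + exp(2*t), t^2*exp(2*t) - t*exp(2*t)]
  [-t^2*exp(2*t)/2 - 2*t*exp(2*t), t*exp(2*t), -t^2*exp(2*t)/2 + exp(2*t)]

Strategy: write A = P · J · P⁻¹ where J is a Jordan canonical form, so e^{tA} = P · e^{tJ} · P⁻¹, and e^{tJ} can be computed block-by-block.

A has Jordan form
J =
  [2, 1, 0]
  [0, 2, 1]
  [0, 0, 2]
(up to reordering of blocks).

Per-block formulas:
  For a 3×3 Jordan block J_3(2): exp(t · J_3(2)) = e^(2t)·(I + t·N + (t^2/2)·N^2), where N is the 3×3 nilpotent shift.

After assembling e^{tJ} and conjugating by P, we get:

e^{tA} =
  [t^2*exp(2*t)/2 + 2*t*exp(2*t) + exp(2*t), -t*exp(2*t), t^2*exp(2*t)/2]
  [t^2*exp(2*t) + 3*t*exp(2*t), -2*t*exp(2*t) + exp(2*t), t^2*exp(2*t) - t*exp(2*t)]
  [-t^2*exp(2*t)/2 - 2*t*exp(2*t), t*exp(2*t), -t^2*exp(2*t)/2 + exp(2*t)]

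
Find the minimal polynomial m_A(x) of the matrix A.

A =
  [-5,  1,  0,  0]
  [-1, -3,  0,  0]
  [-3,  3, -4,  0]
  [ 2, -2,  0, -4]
x^2 + 8*x + 16

The characteristic polynomial is χ_A(x) = (x + 4)^4, so the eigenvalues are known. The minimal polynomial is
  m_A(x) = Π_λ (x − λ)^{k_λ}
where k_λ is the size of the *largest* Jordan block for λ (equivalently, the smallest k with (A − λI)^k v = 0 for every generalised eigenvector v of λ).

  λ = -4: largest Jordan block has size 2, contributing (x + 4)^2

So m_A(x) = (x + 4)^2 = x^2 + 8*x + 16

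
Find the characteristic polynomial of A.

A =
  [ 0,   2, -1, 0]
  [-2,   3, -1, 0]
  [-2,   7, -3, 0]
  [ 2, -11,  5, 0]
x^4

Expanding det(x·I − A) (e.g. by cofactor expansion or by noting that A is similar to its Jordan form J, which has the same characteristic polynomial as A) gives
  χ_A(x) = x^4
which factors as x^4. The eigenvalues (with algebraic multiplicities) are λ = 0 with multiplicity 4.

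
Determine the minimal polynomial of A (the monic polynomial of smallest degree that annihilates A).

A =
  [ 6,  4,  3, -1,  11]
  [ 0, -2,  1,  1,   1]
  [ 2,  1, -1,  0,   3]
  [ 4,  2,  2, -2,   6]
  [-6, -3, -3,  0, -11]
x^3 + 6*x^2 + 12*x + 8

The characteristic polynomial is χ_A(x) = (x + 2)^5, so the eigenvalues are known. The minimal polynomial is
  m_A(x) = Π_λ (x − λ)^{k_λ}
where k_λ is the size of the *largest* Jordan block for λ (equivalently, the smallest k with (A − λI)^k v = 0 for every generalised eigenvector v of λ).

  λ = -2: largest Jordan block has size 3, contributing (x + 2)^3

So m_A(x) = (x + 2)^3 = x^3 + 6*x^2 + 12*x + 8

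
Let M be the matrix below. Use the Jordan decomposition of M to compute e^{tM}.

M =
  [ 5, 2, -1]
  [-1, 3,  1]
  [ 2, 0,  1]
e^{tM} =
  [2*t*exp(3*t) + exp(3*t), 2*t^2*exp(3*t) + 2*t*exp(3*t), t^2*exp(3*t) - t*exp(3*t)]
  [-t*exp(3*t), -t^2*exp(3*t) + exp(3*t), -t^2*exp(3*t)/2 + t*exp(3*t)]
  [2*t*exp(3*t), 2*t^2*exp(3*t), t^2*exp(3*t) - 2*t*exp(3*t) + exp(3*t)]

Strategy: write M = P · J · P⁻¹ where J is a Jordan canonical form, so e^{tM} = P · e^{tJ} · P⁻¹, and e^{tJ} can be computed block-by-block.

M has Jordan form
J =
  [3, 1, 0]
  [0, 3, 1]
  [0, 0, 3]
(up to reordering of blocks).

Per-block formulas:
  For a 3×3 Jordan block J_3(3): exp(t · J_3(3)) = e^(3t)·(I + t·N + (t^2/2)·N^2), where N is the 3×3 nilpotent shift.

After assembling e^{tJ} and conjugating by P, we get:

e^{tM} =
  [2*t*exp(3*t) + exp(3*t), 2*t^2*exp(3*t) + 2*t*exp(3*t), t^2*exp(3*t) - t*exp(3*t)]
  [-t*exp(3*t), -t^2*exp(3*t) + exp(3*t), -t^2*exp(3*t)/2 + t*exp(3*t)]
  [2*t*exp(3*t), 2*t^2*exp(3*t), t^2*exp(3*t) - 2*t*exp(3*t) + exp(3*t)]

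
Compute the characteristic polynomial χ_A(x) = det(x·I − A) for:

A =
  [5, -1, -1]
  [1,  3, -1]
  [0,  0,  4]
x^3 - 12*x^2 + 48*x - 64

Expanding det(x·I − A) (e.g. by cofactor expansion or by noting that A is similar to its Jordan form J, which has the same characteristic polynomial as A) gives
  χ_A(x) = x^3 - 12*x^2 + 48*x - 64
which factors as (x - 4)^3. The eigenvalues (with algebraic multiplicities) are λ = 4 with multiplicity 3.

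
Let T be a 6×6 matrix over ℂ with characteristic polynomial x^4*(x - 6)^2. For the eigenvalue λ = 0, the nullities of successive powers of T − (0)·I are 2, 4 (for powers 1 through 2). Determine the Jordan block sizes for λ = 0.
Block sizes for λ = 0: [2, 2]

From the dimensions of kernels of powers, the number of Jordan blocks of size at least j is d_j − d_{j−1} where d_j = dim ker(N^j) (with d_0 = 0). Computing the differences gives [2, 2].
The number of blocks of size exactly k is (#blocks of size ≥ k) − (#blocks of size ≥ k + 1), so the partition is: 2 block(s) of size 2.
In nonincreasing order the block sizes are [2, 2].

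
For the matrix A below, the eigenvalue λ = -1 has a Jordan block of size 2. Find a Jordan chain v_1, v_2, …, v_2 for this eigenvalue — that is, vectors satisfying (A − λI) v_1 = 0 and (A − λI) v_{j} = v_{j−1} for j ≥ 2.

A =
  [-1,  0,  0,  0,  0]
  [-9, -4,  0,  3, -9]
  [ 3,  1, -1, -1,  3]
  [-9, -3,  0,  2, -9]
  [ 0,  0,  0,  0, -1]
A Jordan chain for λ = -1 of length 2:
v_1 = (0, -9, 3, -9, 0)ᵀ
v_2 = (1, 0, 0, 0, 0)ᵀ

Let N = A − (-1)·I. We want v_2 with N^2 v_2 = 0 but N^1 v_2 ≠ 0; then v_{j-1} := N · v_j for j = 2, …, 2.

Pick v_2 = (1, 0, 0, 0, 0)ᵀ.
Then v_1 = N · v_2 = (0, -9, 3, -9, 0)ᵀ.

Sanity check: (A − (-1)·I) v_1 = (0, 0, 0, 0, 0)ᵀ = 0. ✓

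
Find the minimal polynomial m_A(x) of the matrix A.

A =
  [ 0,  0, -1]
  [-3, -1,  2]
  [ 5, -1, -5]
x^3 + 6*x^2 + 12*x + 8

The characteristic polynomial is χ_A(x) = (x + 2)^3, so the eigenvalues are known. The minimal polynomial is
  m_A(x) = Π_λ (x − λ)^{k_λ}
where k_λ is the size of the *largest* Jordan block for λ (equivalently, the smallest k with (A − λI)^k v = 0 for every generalised eigenvector v of λ).

  λ = -2: largest Jordan block has size 3, contributing (x + 2)^3

So m_A(x) = (x + 2)^3 = x^3 + 6*x^2 + 12*x + 8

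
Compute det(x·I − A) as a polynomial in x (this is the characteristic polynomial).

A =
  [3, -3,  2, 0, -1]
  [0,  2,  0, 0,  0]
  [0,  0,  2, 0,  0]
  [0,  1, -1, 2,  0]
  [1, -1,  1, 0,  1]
x^5 - 10*x^4 + 40*x^3 - 80*x^2 + 80*x - 32

Expanding det(x·I − A) (e.g. by cofactor expansion or by noting that A is similar to its Jordan form J, which has the same characteristic polynomial as A) gives
  χ_A(x) = x^5 - 10*x^4 + 40*x^3 - 80*x^2 + 80*x - 32
which factors as (x - 2)^5. The eigenvalues (with algebraic multiplicities) are λ = 2 with multiplicity 5.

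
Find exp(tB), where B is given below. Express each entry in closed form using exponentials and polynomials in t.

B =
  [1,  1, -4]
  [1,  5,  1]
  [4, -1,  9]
e^{tB} =
  [t^2*exp(5*t)/2 - 4*t*exp(5*t) + exp(5*t), t*exp(5*t), t^2*exp(5*t)/2 - 4*t*exp(5*t)]
  [t*exp(5*t), exp(5*t), t*exp(5*t)]
  [-t^2*exp(5*t)/2 + 4*t*exp(5*t), -t*exp(5*t), -t^2*exp(5*t)/2 + 4*t*exp(5*t) + exp(5*t)]

Strategy: write B = P · J · P⁻¹ where J is a Jordan canonical form, so e^{tB} = P · e^{tJ} · P⁻¹, and e^{tJ} can be computed block-by-block.

B has Jordan form
J =
  [5, 1, 0]
  [0, 5, 1]
  [0, 0, 5]
(up to reordering of blocks).

Per-block formulas:
  For a 3×3 Jordan block J_3(5): exp(t · J_3(5)) = e^(5t)·(I + t·N + (t^2/2)·N^2), where N is the 3×3 nilpotent shift.

After assembling e^{tJ} and conjugating by P, we get:

e^{tB} =
  [t^2*exp(5*t)/2 - 4*t*exp(5*t) + exp(5*t), t*exp(5*t), t^2*exp(5*t)/2 - 4*t*exp(5*t)]
  [t*exp(5*t), exp(5*t), t*exp(5*t)]
  [-t^2*exp(5*t)/2 + 4*t*exp(5*t), -t*exp(5*t), -t^2*exp(5*t)/2 + 4*t*exp(5*t) + exp(5*t)]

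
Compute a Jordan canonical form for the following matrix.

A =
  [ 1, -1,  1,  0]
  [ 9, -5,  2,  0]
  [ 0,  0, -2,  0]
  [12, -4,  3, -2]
J_3(-2) ⊕ J_1(-2)

The characteristic polynomial is
  det(x·I − A) = x^4 + 8*x^3 + 24*x^2 + 32*x + 16 = (x + 2)^4

Eigenvalues and multiplicities (the geometric multiplicity of λ is n − rank(A − λI), which equals the number of Jordan blocks for λ):
  λ = -2: algebraic multiplicity = 4, geometric multiplicity = 2

Determining the block sizes for each eigenvalue:
  λ = -2: with am = 4 and gm = 2, the partition is not yet determined (e.g. several partitions of 4 into 2 parts exist). Let N = A − (-2)·I. Computing rank(N^1) = 2, rank(N^2) = 1, rank(N^3) = 0; the number of blocks of size ≥ j is rank(N^{j−1}) − rank(N^j), giving [2, 1, 1]. So we have 1 block(s) of size 3, 1 block(s) of size 1 → block sizes [3, 1]

Assembling the blocks gives a Jordan form
J =
  [-2,  1,  0,  0]
  [ 0, -2,  1,  0]
  [ 0,  0, -2,  0]
  [ 0,  0,  0, -2]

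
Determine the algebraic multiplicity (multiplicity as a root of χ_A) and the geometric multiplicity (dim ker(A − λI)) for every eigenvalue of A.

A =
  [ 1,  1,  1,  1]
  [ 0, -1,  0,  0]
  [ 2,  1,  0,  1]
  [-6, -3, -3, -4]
λ = -1: alg = 4, geom = 3

Step 1 — factor the characteristic polynomial to read off the algebraic multiplicities:
  χ_A(x) = (x + 1)^4

Step 2 — compute geometric multiplicities via the rank-nullity identity g(λ) = n − rank(A − λI):
  rank(A − (-1)·I) = 1, so dim ker(A − (-1)·I) = n − 1 = 3

Summary:
  λ = -1: algebraic multiplicity = 4, geometric multiplicity = 3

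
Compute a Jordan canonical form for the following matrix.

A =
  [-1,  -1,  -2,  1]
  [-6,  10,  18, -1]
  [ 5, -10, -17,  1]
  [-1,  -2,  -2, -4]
J_3(-3) ⊕ J_1(-3)

The characteristic polynomial is
  det(x·I − A) = x^4 + 12*x^3 + 54*x^2 + 108*x + 81 = (x + 3)^4

Eigenvalues and multiplicities (the geometric multiplicity of λ is n − rank(A − λI), which equals the number of Jordan blocks for λ):
  λ = -3: algebraic multiplicity = 4, geometric multiplicity = 2

Determining the block sizes for each eigenvalue:
  λ = -3: with am = 4 and gm = 2, the partition is not yet determined (e.g. several partitions of 4 into 2 parts exist). Let N = A − (-3)·I. Computing rank(N^1) = 2, rank(N^2) = 1, rank(N^3) = 0; the number of blocks of size ≥ j is rank(N^{j−1}) − rank(N^j), giving [2, 1, 1]. So we have 1 block(s) of size 3, 1 block(s) of size 1 → block sizes [3, 1]

Assembling the blocks gives a Jordan form
J =
  [-3,  1,  0,  0]
  [ 0, -3,  1,  0]
  [ 0,  0, -3,  0]
  [ 0,  0,  0, -3]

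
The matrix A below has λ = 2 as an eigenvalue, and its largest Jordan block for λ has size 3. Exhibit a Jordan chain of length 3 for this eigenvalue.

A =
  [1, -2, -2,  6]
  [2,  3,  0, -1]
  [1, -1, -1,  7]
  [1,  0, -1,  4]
A Jordan chain for λ = 2 of length 3:
v_1 = (0, 1, 2, 1)ᵀ
v_2 = (0, 3, 3, 2)ᵀ
v_3 = (2, -1, 0, 0)ᵀ

Let N = A − (2)·I. We want v_3 with N^3 v_3 = 0 but N^2 v_3 ≠ 0; then v_{j-1} := N · v_j for j = 3, …, 2.

Pick v_3 = (2, -1, 0, 0)ᵀ.
Then v_2 = N · v_3 = (0, 3, 3, 2)ᵀ.
Then v_1 = N · v_2 = (0, 1, 2, 1)ᵀ.

Sanity check: (A − (2)·I) v_1 = (0, 0, 0, 0)ᵀ = 0. ✓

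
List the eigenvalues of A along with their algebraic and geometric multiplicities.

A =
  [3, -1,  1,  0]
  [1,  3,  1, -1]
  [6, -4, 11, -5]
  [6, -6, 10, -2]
λ = 3: alg = 1, geom = 1; λ = 4: alg = 3, geom = 1

Step 1 — factor the characteristic polynomial to read off the algebraic multiplicities:
  χ_A(x) = (x - 4)^3*(x - 3)

Step 2 — compute geometric multiplicities via the rank-nullity identity g(λ) = n − rank(A − λI):
  rank(A − (3)·I) = 3, so dim ker(A − (3)·I) = n − 3 = 1
  rank(A − (4)·I) = 3, so dim ker(A − (4)·I) = n − 3 = 1

Summary:
  λ = 3: algebraic multiplicity = 1, geometric multiplicity = 1
  λ = 4: algebraic multiplicity = 3, geometric multiplicity = 1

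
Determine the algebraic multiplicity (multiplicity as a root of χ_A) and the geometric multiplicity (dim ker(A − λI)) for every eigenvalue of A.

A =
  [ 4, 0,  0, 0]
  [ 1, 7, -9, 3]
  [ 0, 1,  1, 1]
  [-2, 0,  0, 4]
λ = 4: alg = 4, geom = 2

Step 1 — factor the characteristic polynomial to read off the algebraic multiplicities:
  χ_A(x) = (x - 4)^4

Step 2 — compute geometric multiplicities via the rank-nullity identity g(λ) = n − rank(A − λI):
  rank(A − (4)·I) = 2, so dim ker(A − (4)·I) = n − 2 = 2

Summary:
  λ = 4: algebraic multiplicity = 4, geometric multiplicity = 2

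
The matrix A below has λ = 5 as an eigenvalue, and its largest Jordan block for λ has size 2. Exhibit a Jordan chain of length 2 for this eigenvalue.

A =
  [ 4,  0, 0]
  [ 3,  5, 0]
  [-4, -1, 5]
A Jordan chain for λ = 5 of length 2:
v_1 = (0, 0, -1)ᵀ
v_2 = (0, 1, 0)ᵀ

Let N = A − (5)·I. We want v_2 with N^2 v_2 = 0 but N^1 v_2 ≠ 0; then v_{j-1} := N · v_j for j = 2, …, 2.

Pick v_2 = (0, 1, 0)ᵀ.
Then v_1 = N · v_2 = (0, 0, -1)ᵀ.

Sanity check: (A − (5)·I) v_1 = (0, 0, 0)ᵀ = 0. ✓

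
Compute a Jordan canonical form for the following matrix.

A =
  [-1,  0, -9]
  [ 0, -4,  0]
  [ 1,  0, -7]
J_2(-4) ⊕ J_1(-4)

The characteristic polynomial is
  det(x·I − A) = x^3 + 12*x^2 + 48*x + 64 = (x + 4)^3

Eigenvalues and multiplicities (the geometric multiplicity of λ is n − rank(A − λI), which equals the number of Jordan blocks for λ):
  λ = -4: algebraic multiplicity = 3, geometric multiplicity = 2

Determining the block sizes for each eigenvalue:
  λ = -4: 2 blocks summing to 3 forces exactly one block of size 2 and the rest size 1 → block sizes [2, 1]

Assembling the blocks gives a Jordan form
J =
  [-4,  1,  0]
  [ 0, -4,  0]
  [ 0,  0, -4]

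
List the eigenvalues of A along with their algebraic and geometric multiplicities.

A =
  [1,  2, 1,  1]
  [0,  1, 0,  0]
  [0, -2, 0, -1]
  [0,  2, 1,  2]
λ = 1: alg = 4, geom = 3

Step 1 — factor the characteristic polynomial to read off the algebraic multiplicities:
  χ_A(x) = (x - 1)^4

Step 2 — compute geometric multiplicities via the rank-nullity identity g(λ) = n − rank(A − λI):
  rank(A − (1)·I) = 1, so dim ker(A − (1)·I) = n − 1 = 3

Summary:
  λ = 1: algebraic multiplicity = 4, geometric multiplicity = 3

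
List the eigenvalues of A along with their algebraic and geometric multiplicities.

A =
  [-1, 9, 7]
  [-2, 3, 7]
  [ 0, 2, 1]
λ = 1: alg = 3, geom = 1

Step 1 — factor the characteristic polynomial to read off the algebraic multiplicities:
  χ_A(x) = (x - 1)^3

Step 2 — compute geometric multiplicities via the rank-nullity identity g(λ) = n − rank(A − λI):
  rank(A − (1)·I) = 2, so dim ker(A − (1)·I) = n − 2 = 1

Summary:
  λ = 1: algebraic multiplicity = 3, geometric multiplicity = 1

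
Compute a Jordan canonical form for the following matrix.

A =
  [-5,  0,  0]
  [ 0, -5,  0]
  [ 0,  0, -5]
J_1(-5) ⊕ J_1(-5) ⊕ J_1(-5)

The characteristic polynomial is
  det(x·I − A) = x^3 + 15*x^2 + 75*x + 125 = (x + 5)^3

Eigenvalues and multiplicities (the geometric multiplicity of λ is n − rank(A − λI), which equals the number of Jordan blocks for λ):
  λ = -5: algebraic multiplicity = 3, geometric multiplicity = 3

Determining the block sizes for each eigenvalue:
  λ = -5: gm = am = 3, so every block has size 1 → block sizes [1, 1, 1]

Assembling the blocks gives a Jordan form
J =
  [-5,  0,  0]
  [ 0, -5,  0]
  [ 0,  0, -5]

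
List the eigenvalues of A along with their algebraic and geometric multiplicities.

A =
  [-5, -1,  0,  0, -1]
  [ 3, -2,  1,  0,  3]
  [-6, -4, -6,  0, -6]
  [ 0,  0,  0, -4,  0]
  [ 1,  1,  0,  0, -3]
λ = -4: alg = 5, geom = 3

Step 1 — factor the characteristic polynomial to read off the algebraic multiplicities:
  χ_A(x) = (x + 4)^5

Step 2 — compute geometric multiplicities via the rank-nullity identity g(λ) = n − rank(A − λI):
  rank(A − (-4)·I) = 2, so dim ker(A − (-4)·I) = n − 2 = 3

Summary:
  λ = -4: algebraic multiplicity = 5, geometric multiplicity = 3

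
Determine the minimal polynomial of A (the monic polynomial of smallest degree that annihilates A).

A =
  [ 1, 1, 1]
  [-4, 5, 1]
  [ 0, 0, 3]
x^3 - 9*x^2 + 27*x - 27

The characteristic polynomial is χ_A(x) = (x - 3)^3, so the eigenvalues are known. The minimal polynomial is
  m_A(x) = Π_λ (x − λ)^{k_λ}
where k_λ is the size of the *largest* Jordan block for λ (equivalently, the smallest k with (A − λI)^k v = 0 for every generalised eigenvector v of λ).

  λ = 3: largest Jordan block has size 3, contributing (x − 3)^3

So m_A(x) = (x - 3)^3 = x^3 - 9*x^2 + 27*x - 27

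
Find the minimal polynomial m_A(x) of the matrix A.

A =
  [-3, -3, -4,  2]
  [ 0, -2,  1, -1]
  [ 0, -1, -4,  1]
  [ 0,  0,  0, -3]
x^3 + 9*x^2 + 27*x + 27

The characteristic polynomial is χ_A(x) = (x + 3)^4, so the eigenvalues are known. The minimal polynomial is
  m_A(x) = Π_λ (x − λ)^{k_λ}
where k_λ is the size of the *largest* Jordan block for λ (equivalently, the smallest k with (A − λI)^k v = 0 for every generalised eigenvector v of λ).

  λ = -3: largest Jordan block has size 3, contributing (x + 3)^3

So m_A(x) = (x + 3)^3 = x^3 + 9*x^2 + 27*x + 27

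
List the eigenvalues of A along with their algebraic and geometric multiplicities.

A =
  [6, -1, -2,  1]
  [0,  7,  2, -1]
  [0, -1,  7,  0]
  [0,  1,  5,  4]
λ = 6: alg = 4, geom = 2

Step 1 — factor the characteristic polynomial to read off the algebraic multiplicities:
  χ_A(x) = (x - 6)^4

Step 2 — compute geometric multiplicities via the rank-nullity identity g(λ) = n − rank(A − λI):
  rank(A − (6)·I) = 2, so dim ker(A − (6)·I) = n − 2 = 2

Summary:
  λ = 6: algebraic multiplicity = 4, geometric multiplicity = 2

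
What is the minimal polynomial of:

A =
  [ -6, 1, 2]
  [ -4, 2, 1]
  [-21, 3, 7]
x^3 - 3*x^2 + 3*x - 1

The characteristic polynomial is χ_A(x) = (x - 1)^3, so the eigenvalues are known. The minimal polynomial is
  m_A(x) = Π_λ (x − λ)^{k_λ}
where k_λ is the size of the *largest* Jordan block for λ (equivalently, the smallest k with (A − λI)^k v = 0 for every generalised eigenvector v of λ).

  λ = 1: largest Jordan block has size 3, contributing (x − 1)^3

So m_A(x) = (x - 1)^3 = x^3 - 3*x^2 + 3*x - 1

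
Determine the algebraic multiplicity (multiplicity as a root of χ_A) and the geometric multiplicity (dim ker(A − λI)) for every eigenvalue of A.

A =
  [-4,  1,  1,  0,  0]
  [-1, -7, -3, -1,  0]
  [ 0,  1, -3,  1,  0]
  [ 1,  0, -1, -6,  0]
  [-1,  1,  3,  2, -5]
λ = -5: alg = 5, geom = 3

Step 1 — factor the characteristic polynomial to read off the algebraic multiplicities:
  χ_A(x) = (x + 5)^5

Step 2 — compute geometric multiplicities via the rank-nullity identity g(λ) = n − rank(A − λI):
  rank(A − (-5)·I) = 2, so dim ker(A − (-5)·I) = n − 2 = 3

Summary:
  λ = -5: algebraic multiplicity = 5, geometric multiplicity = 3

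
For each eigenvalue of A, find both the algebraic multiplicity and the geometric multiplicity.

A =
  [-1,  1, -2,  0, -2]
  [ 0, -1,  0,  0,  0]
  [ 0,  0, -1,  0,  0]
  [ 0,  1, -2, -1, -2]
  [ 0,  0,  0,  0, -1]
λ = -1: alg = 5, geom = 4

Step 1 — factor the characteristic polynomial to read off the algebraic multiplicities:
  χ_A(x) = (x + 1)^5

Step 2 — compute geometric multiplicities via the rank-nullity identity g(λ) = n − rank(A − λI):
  rank(A − (-1)·I) = 1, so dim ker(A − (-1)·I) = n − 1 = 4

Summary:
  λ = -1: algebraic multiplicity = 5, geometric multiplicity = 4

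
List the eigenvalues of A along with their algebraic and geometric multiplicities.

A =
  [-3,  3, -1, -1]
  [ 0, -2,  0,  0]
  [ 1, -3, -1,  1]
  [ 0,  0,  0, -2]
λ = -2: alg = 4, geom = 3

Step 1 — factor the characteristic polynomial to read off the algebraic multiplicities:
  χ_A(x) = (x + 2)^4

Step 2 — compute geometric multiplicities via the rank-nullity identity g(λ) = n − rank(A − λI):
  rank(A − (-2)·I) = 1, so dim ker(A − (-2)·I) = n − 1 = 3

Summary:
  λ = -2: algebraic multiplicity = 4, geometric multiplicity = 3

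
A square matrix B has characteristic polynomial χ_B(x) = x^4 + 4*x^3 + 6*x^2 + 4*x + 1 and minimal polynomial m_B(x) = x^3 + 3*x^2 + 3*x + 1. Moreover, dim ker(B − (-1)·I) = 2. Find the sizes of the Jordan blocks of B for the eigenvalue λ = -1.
Block sizes for λ = -1: [3, 1]

Step 1 — from the characteristic polynomial, algebraic multiplicity of λ = -1 is 4. From dim ker(B − (-1)·I) = 2, there are exactly 2 Jordan blocks for λ = -1.
Step 2 — from the minimal polynomial, the factor (x + 1)^3 tells us the largest block for λ = -1 has size 3.
Step 3 — with total size 4, 2 blocks, and largest block 3, the block sizes (in nonincreasing order) are [3, 1].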